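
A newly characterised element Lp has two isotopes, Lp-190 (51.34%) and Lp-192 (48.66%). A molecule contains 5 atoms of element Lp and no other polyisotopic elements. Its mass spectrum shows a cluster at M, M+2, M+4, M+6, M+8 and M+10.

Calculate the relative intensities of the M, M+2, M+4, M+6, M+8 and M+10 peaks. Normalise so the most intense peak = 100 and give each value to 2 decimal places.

Expanding (0.5134 + 0.4866)^5:
P(M) = 0.5134^5 = 0.035668
P(M+2) = 5 × 0.5134^4 × 0.4866^1 = 0.169031
P(M+4) = 10 × 0.5134^3 × 0.4866^2 = 0.320414
P(M+6) = 10 × 0.5134^2 × 0.4866^3 = 0.303688
P(M+8) = 5 × 0.5134^1 × 0.4866^4 = 0.143918
P(M+10) = 0.4866^5 = 0.027281
The M+4 peak is largest (0.320414); scaling to 100 gives 11.13 : 52.75 : 100.00 : 94.78 : 44.92 : 8.51.

11.13 : 52.75 : 100.00 : 94.78 : 44.92 : 8.51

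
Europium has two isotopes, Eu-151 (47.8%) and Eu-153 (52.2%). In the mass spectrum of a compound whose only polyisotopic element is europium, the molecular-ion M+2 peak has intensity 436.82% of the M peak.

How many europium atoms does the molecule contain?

With n Eu atoms, P(M+2)/P(M) = C(n,1)·p^(n−1)q / p^n = n·q/p = n · 0.522/0.478.
n = 4.3682 × 0.478/0.522 = 4.00 ≈ 4

4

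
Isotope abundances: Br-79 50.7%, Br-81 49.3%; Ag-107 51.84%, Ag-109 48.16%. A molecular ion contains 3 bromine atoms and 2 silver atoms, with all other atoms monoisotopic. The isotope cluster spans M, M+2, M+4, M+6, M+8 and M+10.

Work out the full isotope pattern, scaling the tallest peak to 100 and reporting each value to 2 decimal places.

10.97 : 52.36 : 100.00 : 95.48 : 45.58 : 8.70

Bromine pattern (n=3): 0.13032384 : 0.38017547 : 0.36967753 : 0.11982316
Silver pattern (n=2): 0.26873856 : 0.49932288 : 0.23193856
Convolve the two distributions (both contribute in 2-u steps):
  M: 0.13032384×0.26873856 = 0.035023
  M+2: 0.13032384×0.49932288 + 0.38017547×0.26873856 = 0.167241
  M+4: 0.13032384×0.23193856 + 0.38017547×0.49932288 + 0.36967753×0.26873856 = 0.319404
  M+6: 0.38017547×0.23193856 + 0.36967753×0.49932288 + 0.11982316×0.26873856 = 0.304967
  M+8: 0.36967753×0.23193856 + 0.11982316×0.49932288 = 0.145573
  M+10: 0.11982316×0.23193856 = 0.027792
Scale to base peak (0.319404) = 100: 10.97 : 52.36 : 100.00 : 95.48 : 45.58 : 8.70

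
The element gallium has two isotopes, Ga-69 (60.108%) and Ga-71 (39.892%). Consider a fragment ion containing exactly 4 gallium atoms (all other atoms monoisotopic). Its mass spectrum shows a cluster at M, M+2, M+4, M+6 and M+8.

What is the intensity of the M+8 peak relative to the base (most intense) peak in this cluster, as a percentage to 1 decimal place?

7.3%

Binomial terms of (0.60108 + 0.39892)^4: M 0.1305, M+2 0.3465, M+4 0.3450, M+6 0.1526, M+8 0.0253 → M+2 is the base peak.
P(M+2) = C(4,1) × 0.60108^3 × 0.39892^1 = 4 × 0.2171685 × 0.39892 = 0.346531 (base)
P(M+8) = C(4,4) × 0.60108^0 × 0.39892^4 = 1 × 1.0000 × 0.02532464 = 0.025325
Relative intensity = 0.025325 / 0.346531 × 100 = 7.3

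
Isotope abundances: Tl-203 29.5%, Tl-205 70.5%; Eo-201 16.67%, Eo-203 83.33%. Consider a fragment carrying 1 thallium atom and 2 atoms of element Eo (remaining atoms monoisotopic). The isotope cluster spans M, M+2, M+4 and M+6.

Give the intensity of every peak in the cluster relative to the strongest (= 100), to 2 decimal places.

Thallium pattern (n=1): 0.2950 : 0.7050
Element Eo pattern (n=2): 0.02778889 : 0.27782222 : 0.69438889
Convolve the two distributions (both contribute in 2-u steps):
  M: 0.2950×0.02778889 = 0.008198
  M+2: 0.2950×0.27782222 + 0.7050×0.02778889 = 0.101549
  M+4: 0.2950×0.69438889 + 0.7050×0.27782222 = 0.400709
  M+6: 0.7050×0.69438889 = 0.489544
Scale to base peak (0.489544) = 100: 1.67 : 20.74 : 81.85 : 100.00

1.67 : 20.74 : 81.85 : 100.00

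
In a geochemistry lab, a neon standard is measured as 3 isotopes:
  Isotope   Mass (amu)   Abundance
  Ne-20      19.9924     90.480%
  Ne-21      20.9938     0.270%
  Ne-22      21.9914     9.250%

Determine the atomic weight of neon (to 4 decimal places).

20.1800 amu

Average mass = Σ (abundance × isotope mass) = 0.90480 × 19.9924 + 0.00270 × 20.9938 + 0.09250 × 21.9914
= 18.08912 + 0.05668 + 2.03420 = 20.18000 amu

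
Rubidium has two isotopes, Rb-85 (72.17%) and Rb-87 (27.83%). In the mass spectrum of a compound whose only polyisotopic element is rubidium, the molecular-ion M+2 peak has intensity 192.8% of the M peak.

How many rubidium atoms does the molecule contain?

5

With n Rb atoms, P(M+2)/P(M) = C(n,1)·p^(n−1)q / p^n = n·q/p = n · 0.2783/0.7217.
n = 1.928 × 0.7217/0.2783 = 5.00 ≈ 5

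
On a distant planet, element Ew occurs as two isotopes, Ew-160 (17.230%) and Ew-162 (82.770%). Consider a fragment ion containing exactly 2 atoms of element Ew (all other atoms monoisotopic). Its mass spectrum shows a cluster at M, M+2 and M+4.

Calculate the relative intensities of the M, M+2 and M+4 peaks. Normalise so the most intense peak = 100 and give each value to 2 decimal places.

The 2 Ew atoms are independent, so intensities follow the terms of (0.17230 + 0.82770)^2.
P(M) = 0.17230^2 = 0.029687
P(M+2) = 2 × 0.17230^1 × 0.82770^1 = 0.285225
P(M+4) = 0.82770^2 = 0.685087
The M+4 peak is largest (0.685087); scaling to 100 gives 4.33 : 41.63 : 100.00.

4.33 : 41.63 : 100.00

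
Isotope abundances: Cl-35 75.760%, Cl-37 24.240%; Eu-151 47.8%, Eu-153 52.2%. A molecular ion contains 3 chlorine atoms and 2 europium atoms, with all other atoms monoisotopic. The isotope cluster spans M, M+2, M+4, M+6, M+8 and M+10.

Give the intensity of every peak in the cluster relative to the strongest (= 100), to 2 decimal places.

Chlorine pattern (n=3): 0.4348304 : 0.41738208 : 0.13354464 : 0.01424288
Europium pattern (n=2): 0.228484 : 0.499032 : 0.272484
Convolve the two distributions (both contribute in 2-u steps):
  M: 0.4348304×0.228484 = 0.099352
  M+2: 0.4348304×0.499032 + 0.41738208×0.228484 = 0.312359
  M+4: 0.4348304×0.272484 + 0.41738208×0.499032 + 0.13354464×0.228484 = 0.357284
  M+6: 0.41738208×0.272484 + 0.13354464×0.499032 + 0.01424288×0.228484 = 0.183627
  M+8: 0.13354464×0.272484 + 0.01424288×0.499032 = 0.043496
  M+10: 0.01424288×0.272484 = 0.003881
Scale to base peak (0.357284) = 100: 27.81 : 87.43 : 100.00 : 51.40 : 12.17 : 1.09

27.81 : 87.43 : 100.00 : 51.40 : 12.17 : 1.09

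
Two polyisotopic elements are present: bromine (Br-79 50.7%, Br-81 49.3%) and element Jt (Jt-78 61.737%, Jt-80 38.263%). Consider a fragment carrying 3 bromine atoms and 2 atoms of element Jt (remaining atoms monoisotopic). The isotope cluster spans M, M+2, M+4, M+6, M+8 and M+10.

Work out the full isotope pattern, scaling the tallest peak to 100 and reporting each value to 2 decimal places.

14.63 : 60.80 : 100.00 : 81.27 : 32.61 : 5.17

Bromine pattern (n=3): 0.13032384 : 0.38017547 : 0.36967753 : 0.11982316
Element Jt pattern (n=2): 0.38114572 : 0.47244857 : 0.14640572
Convolve the two distributions (both contribute in 2-u steps):
  M: 0.13032384×0.38114572 = 0.049672
  M+2: 0.13032384×0.47244857 + 0.38017547×0.38114572 = 0.206474
  M+4: 0.13032384×0.14640572 + 0.38017547×0.47244857 + 0.36967753×0.38114572 = 0.339595
  M+6: 0.38017547×0.14640572 + 0.36967753×0.47244857 + 0.11982316×0.38114572 = 0.275984
  M+8: 0.36967753×0.14640572 + 0.11982316×0.47244857 = 0.110733
  M+10: 0.11982316×0.14640572 = 0.017543
Scale to base peak (0.339595) = 100: 14.63 : 60.80 : 100.00 : 81.27 : 32.61 : 5.17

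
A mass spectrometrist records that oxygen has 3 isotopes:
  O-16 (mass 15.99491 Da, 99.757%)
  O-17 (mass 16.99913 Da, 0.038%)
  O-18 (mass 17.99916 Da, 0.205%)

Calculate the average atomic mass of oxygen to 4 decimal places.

The abundance-weighted mean is 0.99757 × 15.99491 + 0.00038 × 16.99913 + 0.00205 × 17.99916
= 15.956042 + 0.006460 + 0.036898 = 15.999400 Da

15.9994 Da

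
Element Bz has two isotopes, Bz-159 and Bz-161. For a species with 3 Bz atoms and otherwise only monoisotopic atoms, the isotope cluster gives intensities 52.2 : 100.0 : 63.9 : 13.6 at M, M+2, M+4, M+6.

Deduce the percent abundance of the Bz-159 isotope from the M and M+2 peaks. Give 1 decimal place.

61.0%

Let p = fractional abundance of Bz-159. I(M+2)/I(M) = [C(3,1)·p^2·(1−p)] / p^3 = 3·(1−p)/p = 100.0/52.2 = 1.9157
(1−p)/p = 1.9157/3 = 0.6386  ⇒  p = 1/(1 + 0.6386) = 0.6103
Bz-159: 61.0%, Bz-161: 39.0%.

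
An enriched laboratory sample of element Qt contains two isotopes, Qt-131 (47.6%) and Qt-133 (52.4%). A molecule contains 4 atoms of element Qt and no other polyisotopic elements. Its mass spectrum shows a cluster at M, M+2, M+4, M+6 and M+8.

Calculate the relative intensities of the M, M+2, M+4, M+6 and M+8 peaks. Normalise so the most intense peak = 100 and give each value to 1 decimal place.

The 4 Qt atoms are independent, so intensities follow the terms of (0.476 + 0.524)^4.
P(M) = 0.476^4 = 0.051337
P(M+2) = 4 × 0.476^3 × 0.524^1 = 0.226054
P(M+4) = 6 × 0.476^2 × 0.524^2 = 0.373274
P(M+6) = 4 × 0.476^1 × 0.524^3 = 0.273943
P(M+8) = 0.524^4 = 0.075392
The M+4 peak is largest (0.373274); scaling to 100 gives 13.8 : 60.6 : 100.0 : 73.4 : 20.2.

13.8 : 60.6 : 100.0 : 73.4 : 20.2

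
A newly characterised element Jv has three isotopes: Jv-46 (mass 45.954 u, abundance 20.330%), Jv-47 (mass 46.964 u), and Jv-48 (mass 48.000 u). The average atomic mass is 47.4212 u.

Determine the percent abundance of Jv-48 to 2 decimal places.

Let x and y be the fractions of Jv-47 and Jv-48. Then x + y = 1 − 0.20330 = 0.79670 and 46.964x + 48.000y = 47.4212 − 0.20330×45.954 = 38.0787518.
Substituting: 46.964x + 48.000(0.79670 − x) = 38.0787518
(46.964 − 48.000)x = -0.1628482  ⇒  x = 0.15719, y = 0.63951
Jv-47: 15.72%, Jv-48: 63.95%.

63.95%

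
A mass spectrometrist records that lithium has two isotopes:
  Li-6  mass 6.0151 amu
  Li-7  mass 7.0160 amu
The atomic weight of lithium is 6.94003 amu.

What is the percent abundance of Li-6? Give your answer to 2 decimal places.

Writing the weighted mean with unknown fraction x of Li-6:
6.0151·x + 7.0160·(1 − x) = 6.94003
(6.0151 − 7.0160)·x = 6.94003 − 7.0160
x = -0.07597 / -1.0009 = 0.07590 → 7.59% Li-6, 92.41% Li-7.

7.59%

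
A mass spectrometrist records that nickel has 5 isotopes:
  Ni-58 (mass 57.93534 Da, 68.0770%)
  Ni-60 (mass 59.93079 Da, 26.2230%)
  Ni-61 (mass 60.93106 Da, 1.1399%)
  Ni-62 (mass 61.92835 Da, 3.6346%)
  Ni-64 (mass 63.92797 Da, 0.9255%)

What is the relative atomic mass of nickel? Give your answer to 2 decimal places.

58.69 Da

The abundance-weighted mean is 0.680770 × 57.93534 + 0.262230 × 59.93079 + 0.011399 × 60.93106 + 0.036346 × 61.92835 + 0.009255 × 63.92797
= 39.440641 + 15.715651 + 0.694553 + 2.250848 + 0.591653 = 58.693346 Da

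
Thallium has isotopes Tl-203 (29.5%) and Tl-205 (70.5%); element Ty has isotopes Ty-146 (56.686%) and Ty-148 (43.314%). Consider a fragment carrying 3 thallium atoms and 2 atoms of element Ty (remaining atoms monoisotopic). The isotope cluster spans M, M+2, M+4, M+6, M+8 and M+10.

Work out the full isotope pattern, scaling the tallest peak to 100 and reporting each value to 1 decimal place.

Thallium pattern (n=3): 0.02567237 : 0.18405787 : 0.43986713 : 0.35040263
Element Ty pattern (n=2): 0.32133026 : 0.49105948 : 0.18761026
Convolve the two distributions (both contribute in 2-u steps):
  M: 0.02567237×0.32133026 = 0.008249
  M+2: 0.02567237×0.49105948 + 0.18405787×0.32133026 = 0.071750
  M+4: 0.02567237×0.18761026 + 0.18405787×0.49105948 + 0.43986713×0.32133026 = 0.236542
  M+6: 0.18405787×0.18761026 + 0.43986713×0.49105948 + 0.35040263×0.32133026 = 0.363127
  M+8: 0.43986713×0.18761026 + 0.35040263×0.49105948 = 0.254592
  M+10: 0.35040263×0.18761026 = 0.065739
Scale to base peak (0.363127) = 100: 2.3 : 19.8 : 65.1 : 100.0 : 70.1 : 18.1

2.3 : 19.8 : 65.1 : 100.0 : 70.1 : 18.1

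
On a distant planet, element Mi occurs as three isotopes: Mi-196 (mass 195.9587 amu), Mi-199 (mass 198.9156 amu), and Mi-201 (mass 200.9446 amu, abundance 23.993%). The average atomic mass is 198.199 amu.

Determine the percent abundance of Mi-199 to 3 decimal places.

Let x and y be the fractions of Mi-196 and Mi-199. Then x + y = 1 − 0.23993 = 0.76007 and 195.9587x + 198.9156y = 198.199 − 0.23993×200.9446 = 149.986362122.
Substituting: 195.9587x + 198.9156(0.76007 − x) = 149.986362122
(195.9587 − 198.9156)x = -1.20341797  ⇒  x = 0.40699, y = 0.35308
Mi-196: 40.699%, Mi-199: 35.308%.

35.308%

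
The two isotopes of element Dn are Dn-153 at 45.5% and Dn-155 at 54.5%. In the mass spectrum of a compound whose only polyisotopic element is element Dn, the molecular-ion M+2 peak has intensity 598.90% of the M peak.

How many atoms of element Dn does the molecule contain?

5

The M+2/M ratio from n Dn atoms is n · q/p = n · 0.545/0.455.
n = 5.9890 × 0.455/0.545 = 5.00 ≈ 5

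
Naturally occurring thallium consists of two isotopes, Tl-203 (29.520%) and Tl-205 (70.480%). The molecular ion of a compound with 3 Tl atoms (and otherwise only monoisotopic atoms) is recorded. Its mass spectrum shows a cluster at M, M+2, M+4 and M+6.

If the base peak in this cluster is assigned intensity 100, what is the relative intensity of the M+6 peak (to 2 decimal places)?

79.58

Term probabilities: M 0.0257, M+2 0.1843, M+4 0.4399, M+6 0.3501. Base peak = M+4.
P(M+4) = C(3,2) × 0.29520^1 × 0.70480^2 = 3 × 0.2952 × 0.49674304 = 0.439916 (base)
P(M+6) = C(3,3) × 0.29520^0 × 0.70480^3 = 1 × 1.0000 × 0.35010449 = 0.350104
Relative intensity = 0.350104 / 0.439916 × 100 = 79.58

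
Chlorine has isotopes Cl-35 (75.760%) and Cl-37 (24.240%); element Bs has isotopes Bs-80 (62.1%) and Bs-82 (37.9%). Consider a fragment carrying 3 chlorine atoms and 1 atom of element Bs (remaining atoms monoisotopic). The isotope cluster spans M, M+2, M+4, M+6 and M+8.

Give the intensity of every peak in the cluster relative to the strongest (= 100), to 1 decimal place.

63.7 : 100.0 : 56.9 : 14.0 : 1.3

Chlorine pattern (n=3): 0.4348304 : 0.41738208 : 0.13354464 : 0.01424288
Element Bs pattern (n=1): 0.6210 : 0.3790
Convolve the two distributions (both contribute in 2-u steps):
  M: 0.4348304×0.6210 = 0.270030
  M+2: 0.4348304×0.3790 + 0.41738208×0.6210 = 0.423995
  M+4: 0.41738208×0.3790 + 0.13354464×0.6210 = 0.241119
  M+6: 0.13354464×0.3790 + 0.01424288×0.6210 = 0.059458
  M+8: 0.01424288×0.3790 = 0.005398
Scale to base peak (0.423995) = 100: 63.7 : 100.0 : 56.9 : 14.0 : 1.3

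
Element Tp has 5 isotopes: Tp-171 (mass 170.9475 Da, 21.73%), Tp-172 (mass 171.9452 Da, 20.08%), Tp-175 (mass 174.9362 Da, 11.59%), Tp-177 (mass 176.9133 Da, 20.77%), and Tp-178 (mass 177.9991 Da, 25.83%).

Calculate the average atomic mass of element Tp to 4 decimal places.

Ar = Σ fᵢ·mᵢ = 0.2173 × 170.9475 + 0.2008 × 171.9452 + 0.1159 × 174.9362 + 0.2077 × 176.9133 + 0.2583 × 177.9991
= 37.14689 + 34.52660 + 20.27511 + 36.74489 + 45.97717 = 174.67066 Da

174.6707 Da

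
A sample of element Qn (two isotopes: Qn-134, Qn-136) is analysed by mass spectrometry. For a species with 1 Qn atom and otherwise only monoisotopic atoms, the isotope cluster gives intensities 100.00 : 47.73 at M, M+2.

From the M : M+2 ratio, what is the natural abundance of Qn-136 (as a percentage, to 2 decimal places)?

If p is the fraction of Qn that is Qn-134, then I(M+2)/I(M) = [C(1,1)·p^0·(1−p)] / p^1 = 1·(1−p)/p = 47.73/100.00 = 0.4773
(1−p)/p = 0.4773/1 = 0.4773  ⇒  p = 1/(1 + 0.4773) = 0.6769
Qn-134: 67.69%, Qn-136: 32.31%.

32.31%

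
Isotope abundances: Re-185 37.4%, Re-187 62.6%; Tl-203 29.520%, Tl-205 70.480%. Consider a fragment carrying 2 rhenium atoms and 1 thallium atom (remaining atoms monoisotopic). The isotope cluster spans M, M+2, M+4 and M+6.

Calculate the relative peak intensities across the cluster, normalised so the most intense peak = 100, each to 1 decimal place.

Rhenium pattern (n=2): 0.139876 : 0.468248 : 0.391876
Thallium pattern (n=1): 0.2952 : 0.7048
Convolve the two distributions (both contribute in 2-u steps):
  M: 0.139876×0.2952 = 0.041291
  M+2: 0.139876×0.7048 + 0.468248×0.2952 = 0.236811
  M+4: 0.468248×0.7048 + 0.391876×0.2952 = 0.445703
  M+6: 0.391876×0.7048 = 0.276194
Scale to base peak (0.445703) = 100: 9.3 : 53.1 : 100.0 : 62.0

9.3 : 53.1 : 100.0 : 62.0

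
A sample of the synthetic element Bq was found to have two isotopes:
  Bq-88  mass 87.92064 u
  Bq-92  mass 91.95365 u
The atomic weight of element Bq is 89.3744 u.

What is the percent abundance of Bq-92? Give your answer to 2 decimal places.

With x = fraction of Bq-88 (so Bq-92 is 1 − x):
87.92064·x + 91.95365·(1 − x) = 89.3744
(87.92064 − 91.95365)·x = 89.3744 − 91.95365
x = -2.57925 / -4.03301 = 0.63953 → 63.95% Bq-88, 36.05% Bq-92.

36.05%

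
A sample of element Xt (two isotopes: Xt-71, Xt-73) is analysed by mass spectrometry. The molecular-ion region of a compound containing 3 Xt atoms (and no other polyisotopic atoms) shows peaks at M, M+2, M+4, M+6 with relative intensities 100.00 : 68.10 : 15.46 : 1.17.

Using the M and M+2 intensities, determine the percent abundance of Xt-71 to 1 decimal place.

If p is the fraction of Xt that is Xt-71, then I(M+2)/I(M) = [C(3,1)·p^2·(1−p)] / p^3 = 3·(1−p)/p = 68.10/100.00 = 0.6810
(1−p)/p = 0.6810/3 = 0.2270  ⇒  p = 1/(1 + 0.2270) = 0.8150
Xt-71: 81.5%, Xt-73: 18.5%.

81.5%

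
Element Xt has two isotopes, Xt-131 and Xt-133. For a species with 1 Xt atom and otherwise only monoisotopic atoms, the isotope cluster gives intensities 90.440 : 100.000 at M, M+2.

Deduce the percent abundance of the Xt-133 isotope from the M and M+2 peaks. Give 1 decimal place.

Let p = fractional abundance of Xt-131. I(M+2)/I(M) = [C(1,1)·p^0·(1−p)] / p^1 = 1·(1−p)/p = 100.000/90.440 = 1.1057
(1−p)/p = 1.1057/1 = 1.1057  ⇒  p = 1/(1 + 1.1057) = 0.4749
Xt-131: 47.5%, Xt-133: 52.5%.

52.5%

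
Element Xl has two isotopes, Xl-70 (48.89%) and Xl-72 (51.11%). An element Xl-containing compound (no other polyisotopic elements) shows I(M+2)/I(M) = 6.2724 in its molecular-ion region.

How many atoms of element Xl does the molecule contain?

6

The M+2/M ratio from n Xl atoms is n · q/p = n · 0.5111/0.4889.
n = 6.2724 × 0.4889/0.5111 = 6.00 ≈ 6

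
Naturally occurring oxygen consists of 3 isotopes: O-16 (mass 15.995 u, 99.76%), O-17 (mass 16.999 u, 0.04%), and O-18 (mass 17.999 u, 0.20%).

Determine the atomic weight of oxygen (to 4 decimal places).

15.9994 u

Average mass = Σ (abundance × isotope mass) = 0.9976 × 15.995 + 0.0004 × 16.999 + 0.0020 × 17.999
= 15.95661 + 0.00680 + 0.03600 = 15.99941 u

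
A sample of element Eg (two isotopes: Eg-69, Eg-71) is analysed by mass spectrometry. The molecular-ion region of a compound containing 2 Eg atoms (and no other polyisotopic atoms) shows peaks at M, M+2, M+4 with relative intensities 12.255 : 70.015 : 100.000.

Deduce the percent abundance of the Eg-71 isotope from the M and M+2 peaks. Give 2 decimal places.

74.07%

Let p = fractional abundance of Eg-69. I(M+2)/I(M) = [C(2,1)·p^1·(1−p)] / p^2 = 2·(1−p)/p = 70.015/12.255 = 5.7132
(1−p)/p = 5.7132/2 = 2.8566  ⇒  p = 1/(1 + 2.8566) = 0.2593
Eg-69: 25.93%, Eg-71: 74.07%.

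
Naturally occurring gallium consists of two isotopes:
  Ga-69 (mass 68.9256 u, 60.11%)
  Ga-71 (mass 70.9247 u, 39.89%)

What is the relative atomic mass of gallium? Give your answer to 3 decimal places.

69.723 u

Average mass = Σ (abundance × isotope mass) = 0.6011 × 68.9256 + 0.3989 × 70.9247
= 41.43118 + 28.29186 = 69.72304 u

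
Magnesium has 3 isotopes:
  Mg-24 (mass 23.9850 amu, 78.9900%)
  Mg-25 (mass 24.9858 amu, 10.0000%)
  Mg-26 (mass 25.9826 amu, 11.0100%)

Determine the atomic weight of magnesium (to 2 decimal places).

24.31 amu

Ar = Σ fᵢ·mᵢ = 0.789900 × 23.9850 + 0.100000 × 24.9858 + 0.110100 × 25.9826
= 18.94575 + 2.49858 + 2.86068 = 24.30501 amu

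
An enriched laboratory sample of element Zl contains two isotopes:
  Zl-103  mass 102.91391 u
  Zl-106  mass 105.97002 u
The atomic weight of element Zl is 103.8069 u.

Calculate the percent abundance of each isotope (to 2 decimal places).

Zl-103: 70.78%, Zl-106: 29.22%

With x = fraction of Zl-103 (so Zl-106 is 1 − x):
102.91391·x + 105.97002·(1 − x) = 103.8069
(102.91391 − 105.97002)·x = 103.8069 − 105.97002
x = -2.16312 / -3.05611 = 0.70780 → 70.78% Zl-103, 29.22% Zl-106.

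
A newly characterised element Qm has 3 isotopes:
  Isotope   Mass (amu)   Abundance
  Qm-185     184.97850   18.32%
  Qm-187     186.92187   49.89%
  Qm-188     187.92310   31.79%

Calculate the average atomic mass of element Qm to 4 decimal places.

186.8841 amu

Average mass = Σ (abundance × isotope mass) = 0.1832 × 184.97850 + 0.4989 × 186.92187 + 0.3179 × 187.92310
= 33.888061 + 93.255321 + 59.740753 = 186.884135 amu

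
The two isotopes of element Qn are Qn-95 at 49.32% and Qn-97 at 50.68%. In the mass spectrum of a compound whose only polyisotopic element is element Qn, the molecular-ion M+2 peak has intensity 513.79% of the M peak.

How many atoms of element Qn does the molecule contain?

With n Qn atoms, P(M+2)/P(M) = C(n,1)·p^(n−1)q / p^n = n·q/p = n · 0.5068/0.4932.
n = 5.1379 × 0.4932/0.5068 = 5.00 ≈ 5

5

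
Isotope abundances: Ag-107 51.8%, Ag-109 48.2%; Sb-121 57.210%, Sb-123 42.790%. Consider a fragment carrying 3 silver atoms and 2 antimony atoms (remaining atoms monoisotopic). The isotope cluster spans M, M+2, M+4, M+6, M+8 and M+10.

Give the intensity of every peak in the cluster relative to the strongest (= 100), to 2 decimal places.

13.64 : 58.47 : 100.00 : 85.27 : 36.25 : 6.15

Silver pattern (n=3): 0.13899183 : 0.3879965 : 0.3610315 : 0.11198017
Antimony pattern (n=2): 0.32729841 : 0.48960318 : 0.18309841
Convolve the two distributions (both contribute in 2-u steps):
  M: 0.13899183×0.32729841 = 0.045492
  M+2: 0.13899183×0.48960318 + 0.3879965×0.32729841 = 0.195041
  M+4: 0.13899183×0.18309841 + 0.3879965×0.48960318 + 0.3610315×0.32729841 = 0.333579
  M+6: 0.3879965×0.18309841 + 0.3610315×0.48960318 + 0.11198017×0.32729841 = 0.284455
  M+8: 0.3610315×0.18309841 + 0.11198017×0.48960318 = 0.120930
  M+10: 0.11198017×0.18309841 = 0.020503
Scale to base peak (0.333579) = 100: 13.64 : 58.47 : 100.00 : 85.27 : 36.25 : 6.15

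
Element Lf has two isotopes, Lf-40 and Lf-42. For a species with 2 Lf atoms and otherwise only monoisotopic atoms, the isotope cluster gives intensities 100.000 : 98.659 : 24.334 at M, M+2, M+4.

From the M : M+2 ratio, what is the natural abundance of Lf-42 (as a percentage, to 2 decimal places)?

33.03%

Write p for the Lf-40 fraction. I(M+2)/I(M) = [C(2,1)·p^1·(1−p)] / p^2 = 2·(1−p)/p = 98.659/100.000 = 0.9866
(1−p)/p = 0.9866/2 = 0.4933  ⇒  p = 1/(1 + 0.4933) = 0.6697
Lf-40: 66.97%, Lf-42: 33.03%.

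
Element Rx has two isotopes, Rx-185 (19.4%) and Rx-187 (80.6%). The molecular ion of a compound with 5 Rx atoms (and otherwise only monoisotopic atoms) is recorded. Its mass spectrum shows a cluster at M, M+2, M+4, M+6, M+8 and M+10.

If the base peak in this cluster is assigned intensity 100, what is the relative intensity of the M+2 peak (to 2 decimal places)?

(0.194 + 0.806)^5 gives M 0.0003, M+2 0.0057, M+4 0.0474, M+6 0.1971, M+8 0.4094, M+10 0.3402; the largest is M+8.
P(M+8) = C(5,4) × 0.194^1 × 0.806^4 = 5 × 0.1940 × 0.42202693 = 0.409366 (base)
P(M+2) = C(5,1) × 0.194^4 × 0.806^1 = 5 × 0.00141647 × 0.8060 = 0.005708
Relative intensity = 0.005708 / 0.409366 × 100 = 1.39

1.39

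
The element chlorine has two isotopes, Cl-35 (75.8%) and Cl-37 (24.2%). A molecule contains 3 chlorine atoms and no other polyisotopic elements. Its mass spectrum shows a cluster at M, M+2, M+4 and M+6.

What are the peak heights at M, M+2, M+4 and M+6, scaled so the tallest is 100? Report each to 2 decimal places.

The 3 Cl atoms are independent, so intensities follow the terms of (0.758 + 0.242)^3.
P(M) = 0.758^3 = 0.435520
P(M+2) = 3 × 0.758^2 × 0.242^1 = 0.417133
P(M+4) = 3 × 0.758^1 × 0.242^2 = 0.133175
P(M+6) = 0.242^3 = 0.014172
The M peak is largest (0.435520); scaling to 100 gives 100.00 : 95.78 : 30.58 : 3.25.

100.00 : 95.78 : 30.58 : 3.25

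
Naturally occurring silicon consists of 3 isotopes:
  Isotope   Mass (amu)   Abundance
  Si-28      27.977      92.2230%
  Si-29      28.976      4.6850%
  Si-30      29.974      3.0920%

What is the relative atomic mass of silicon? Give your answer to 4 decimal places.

Average mass = Σ (abundance × isotope mass) = 0.922230 × 27.977 + 0.046850 × 28.976 + 0.030920 × 29.974
= 25.80123 + 1.35753 + 0.92680 = 28.08556 amu

28.0856 amu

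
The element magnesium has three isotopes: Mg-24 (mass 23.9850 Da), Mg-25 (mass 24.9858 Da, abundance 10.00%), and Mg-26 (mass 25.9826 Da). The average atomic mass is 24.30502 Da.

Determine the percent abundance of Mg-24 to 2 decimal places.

78.99%

The remaining 90.00% is split between Mg-24 (fraction x) and Mg-26 (fraction 0.9000 − x).
Substituting: 23.9850x + 25.9826(0.9000 − x) = 21.80644
(23.9850 − 25.9826)x = -1.5779  ⇒  x = 0.78990, y = 0.11010
Mg-24: 78.99%, Mg-26: 11.01%.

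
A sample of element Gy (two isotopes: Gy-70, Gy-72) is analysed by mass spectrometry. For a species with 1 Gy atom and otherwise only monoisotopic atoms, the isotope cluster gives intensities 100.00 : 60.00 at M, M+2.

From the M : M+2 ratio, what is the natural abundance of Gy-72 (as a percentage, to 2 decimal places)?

37.50%

If p is the fraction of Gy that is Gy-70, then I(M+2)/I(M) = [C(1,1)·p^0·(1−p)] / p^1 = 1·(1−p)/p = 60.00/100.00 = 0.6000
(1−p)/p = 0.6000/1 = 0.6000  ⇒  p = 1/(1 + 0.6000) = 0.6250
Gy-70: 62.50%, Gy-72: 37.50%.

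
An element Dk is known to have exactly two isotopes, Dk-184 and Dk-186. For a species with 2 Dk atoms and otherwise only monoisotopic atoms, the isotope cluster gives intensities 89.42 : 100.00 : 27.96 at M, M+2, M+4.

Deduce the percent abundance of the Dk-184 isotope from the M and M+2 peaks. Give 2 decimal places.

64.14%

If p is the fraction of Dk that is Dk-184, then I(M+2)/I(M) = [C(2,1)·p^1·(1−p)] / p^2 = 2·(1−p)/p = 100.00/89.42 = 1.1183
(1−p)/p = 1.1183/2 = 0.5592  ⇒  p = 1/(1 + 0.5592) = 0.6414
Dk-184: 64.14%, Dk-186: 35.86%.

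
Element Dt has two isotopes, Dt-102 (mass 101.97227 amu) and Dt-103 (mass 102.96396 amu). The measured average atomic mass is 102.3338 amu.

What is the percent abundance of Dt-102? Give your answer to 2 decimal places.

63.54%

Let x be the fractional abundance of Dt-102; then Dt-103 has abundance 1 − x.
101.97227·x + 102.96396·(1 − x) = 102.3338
(101.97227 − 102.96396)·x = 102.3338 − 102.96396
x = -0.63016 / -0.99169 = 0.63544 → 63.54% Dt-102, 36.46% Dt-103.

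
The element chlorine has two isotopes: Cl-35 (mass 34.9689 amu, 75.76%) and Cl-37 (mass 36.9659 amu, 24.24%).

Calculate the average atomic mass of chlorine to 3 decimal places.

Average mass = Σ (abundance × isotope mass) = 0.7576 × 34.9689 + 0.2424 × 36.9659
= 26.49244 + 8.96053 = 35.45297 amu

35.453 amu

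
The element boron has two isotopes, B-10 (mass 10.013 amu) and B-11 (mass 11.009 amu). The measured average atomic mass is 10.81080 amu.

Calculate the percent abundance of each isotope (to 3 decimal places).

B-10: 19.900%, B-11: 80.100%

Writing the weighted mean with unknown fraction x of B-10:
10.013·x + 11.009·(1 − x) = 10.81080
(10.013 − 11.009)·x = 10.81080 − 11.009
x = -0.19820 / -0.996 = 0.19900 → 19.900% B-10, 80.100% B-11.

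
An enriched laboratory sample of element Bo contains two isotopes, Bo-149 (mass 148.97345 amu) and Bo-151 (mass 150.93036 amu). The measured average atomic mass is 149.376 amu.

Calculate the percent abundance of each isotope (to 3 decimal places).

Writing the weighted mean with unknown fraction x of Bo-149:
148.97345·x + 150.93036·(1 − x) = 149.376
(148.97345 − 150.93036)·x = 149.376 − 150.93036
x = -1.55436 / -1.95691 = 0.79429 → 79.429% Bo-149, 20.571% Bo-151.

Bo-149: 79.429%, Bo-151: 20.571%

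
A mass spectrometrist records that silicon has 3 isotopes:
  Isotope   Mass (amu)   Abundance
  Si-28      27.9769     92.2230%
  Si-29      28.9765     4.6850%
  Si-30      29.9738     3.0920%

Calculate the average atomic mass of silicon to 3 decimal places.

Ar = Σ fᵢ·mᵢ = 0.922230 × 27.9769 + 0.046850 × 28.9765 + 0.030920 × 29.9738
= 25.80114 + 1.35755 + 0.92679 = 28.08548 amu

28.085 amu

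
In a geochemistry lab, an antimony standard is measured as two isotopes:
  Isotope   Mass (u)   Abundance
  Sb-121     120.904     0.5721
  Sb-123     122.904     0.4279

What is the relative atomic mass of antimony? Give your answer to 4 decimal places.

The abundance-weighted mean is 0.5721 × 120.904 + 0.4279 × 122.904
= 69.16918 + 52.59062 = 121.75980 u

121.7598 u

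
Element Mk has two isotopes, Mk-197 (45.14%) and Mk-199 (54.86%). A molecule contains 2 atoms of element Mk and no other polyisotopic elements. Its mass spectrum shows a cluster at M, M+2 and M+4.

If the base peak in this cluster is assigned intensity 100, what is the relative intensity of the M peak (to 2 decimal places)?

Binomial terms of (0.4514 + 0.5486)^2: M 0.2038, M+2 0.4953, M+4 0.3010 → M+2 is the base peak.
P(M+2) = C(2,1) × 0.4514^1 × 0.5486^1 = 2 × 0.4514 × 0.5486 = 0.495276 (base)
P(M) = C(2,0) × 0.4514^2 × 0.5486^0 = 1 × 0.20376196 × 1.0000 = 0.203762
Relative intensity = 0.203762 / 0.495276 × 100 = 41.14

41.14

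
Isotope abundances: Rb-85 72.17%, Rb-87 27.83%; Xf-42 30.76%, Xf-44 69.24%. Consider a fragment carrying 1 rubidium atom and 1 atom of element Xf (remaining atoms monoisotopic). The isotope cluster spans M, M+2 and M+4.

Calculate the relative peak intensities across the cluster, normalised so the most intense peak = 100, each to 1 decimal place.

37.9 : 100.0 : 32.9

Rubidium pattern (n=1): 0.7217 : 0.2783
Element Xf pattern (n=1): 0.3076 : 0.6924
Convolve the two distributions (both contribute in 2-u steps):
  M: 0.7217×0.3076 = 0.221995
  M+2: 0.7217×0.6924 + 0.2783×0.3076 = 0.585310
  M+4: 0.2783×0.6924 = 0.192695
Scale to base peak (0.585310) = 100: 37.9 : 100.0 : 32.9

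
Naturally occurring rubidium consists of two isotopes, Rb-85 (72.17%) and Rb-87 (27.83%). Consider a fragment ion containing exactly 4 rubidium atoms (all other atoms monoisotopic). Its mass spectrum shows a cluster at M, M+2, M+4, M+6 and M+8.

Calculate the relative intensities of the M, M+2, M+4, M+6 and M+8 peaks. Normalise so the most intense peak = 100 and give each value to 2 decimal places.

64.83 : 100.00 : 57.84 : 14.87 : 1.43

Each Rb atom is independently Rb-85 (p = 0.7217) or Rb-87 (q = 0.2783); the cluster is the binomial expansion (p + q)^4.
P(M) = 0.7217^4 = 0.271286
P(M+2) = 4 × 0.7217^3 × 0.2783^1 = 0.418450
P(M+4) = 6 × 0.7217^2 × 0.2783^2 = 0.242042
P(M+6) = 4 × 0.7217^1 × 0.2783^3 = 0.062224
P(M+8) = 0.2783^4 = 0.005999
The M+2 peak is largest (0.418450); scaling to 100 gives 64.83 : 100.00 : 57.84 : 14.87 : 1.43.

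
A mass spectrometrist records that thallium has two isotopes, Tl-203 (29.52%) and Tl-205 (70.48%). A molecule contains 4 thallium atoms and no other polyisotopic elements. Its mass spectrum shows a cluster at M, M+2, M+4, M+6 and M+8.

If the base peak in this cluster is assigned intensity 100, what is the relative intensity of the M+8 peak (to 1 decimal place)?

59.7

Binomial terms of (0.2952 + 0.7048)^4: M 0.0076, M+2 0.0725, M+4 0.2597, M+6 0.4134, M+8 0.2468 → M+6 is the base peak.
P(M+6) = C(4,3) × 0.2952^1 × 0.7048^3 = 4 × 0.2952 × 0.35010449 = 0.413403 (base)
P(M+8) = C(4,4) × 0.2952^0 × 0.7048^4 = 1 × 1.0000 × 0.24675365 = 0.246754
Relative intensity = 0.246754 / 0.413403 × 100 = 59.7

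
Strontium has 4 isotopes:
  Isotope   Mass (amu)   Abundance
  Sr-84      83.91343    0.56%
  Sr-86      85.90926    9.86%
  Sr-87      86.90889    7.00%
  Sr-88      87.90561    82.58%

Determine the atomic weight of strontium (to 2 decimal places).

87.62 amu

Average mass = Σ (abundance × isotope mass) = 0.0056 × 83.91343 + 0.0986 × 85.90926 + 0.0700 × 86.90889 + 0.8258 × 87.90561
= 0.469915 + 8.470653 + 6.083622 + 72.592453 = 87.616643 amu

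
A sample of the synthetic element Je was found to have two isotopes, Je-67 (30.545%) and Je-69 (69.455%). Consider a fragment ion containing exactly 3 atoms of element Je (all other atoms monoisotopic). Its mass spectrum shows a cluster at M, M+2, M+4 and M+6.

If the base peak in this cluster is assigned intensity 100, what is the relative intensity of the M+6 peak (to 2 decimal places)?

Binomial terms of (0.30545 + 0.69455)^3: M 0.0285, M+2 0.1944, M+4 0.4420, M+6 0.3351 → M+4 is the base peak.
P(M+4) = C(3,2) × 0.30545^1 × 0.69455^2 = 3 × 0.30545 × 0.4823997 = 0.442047 (base)
P(M+6) = C(3,3) × 0.30545^0 × 0.69455^3 = 1 × 1.0000 × 0.33505071 = 0.335051
Relative intensity = 0.335051 / 0.442047 × 100 = 75.80

75.80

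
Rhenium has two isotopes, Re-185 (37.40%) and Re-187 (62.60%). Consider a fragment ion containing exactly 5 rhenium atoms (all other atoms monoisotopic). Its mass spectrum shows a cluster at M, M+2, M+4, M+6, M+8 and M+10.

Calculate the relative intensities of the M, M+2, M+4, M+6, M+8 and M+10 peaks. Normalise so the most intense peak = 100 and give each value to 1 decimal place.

2.1 : 17.8 : 59.7 : 100.0 : 83.7 : 28.0

Expanding (0.3740 + 0.6260)^5:
P(M) = 0.3740^5 = 0.007317
P(M+2) = 5 × 0.3740^4 × 0.6260^1 = 0.061239
P(M+4) = 10 × 0.3740^3 × 0.6260^2 = 0.205005
P(M+6) = 10 × 0.3740^2 × 0.6260^3 = 0.343136
P(M+8) = 5 × 0.3740^1 × 0.6260^4 = 0.287170
P(M+10) = 0.6260^5 = 0.096133
The M+6 peak is largest (0.343136); scaling to 100 gives 2.1 : 17.8 : 59.7 : 100.0 : 83.7 : 28.0.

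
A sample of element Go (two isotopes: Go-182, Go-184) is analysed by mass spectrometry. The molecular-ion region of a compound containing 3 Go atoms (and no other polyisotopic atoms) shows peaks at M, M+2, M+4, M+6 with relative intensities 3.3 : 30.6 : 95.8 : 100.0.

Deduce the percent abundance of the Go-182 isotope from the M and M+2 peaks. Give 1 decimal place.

24.4%

Let p = fractional abundance of Go-182. I(M+2)/I(M) = [C(3,1)·p^2·(1−p)] / p^3 = 3·(1−p)/p = 30.6/3.3 = 9.2727
(1−p)/p = 9.2727/3 = 3.0909  ⇒  p = 1/(1 + 3.0909) = 0.2444
Go-182: 24.4%, Go-184: 75.6%.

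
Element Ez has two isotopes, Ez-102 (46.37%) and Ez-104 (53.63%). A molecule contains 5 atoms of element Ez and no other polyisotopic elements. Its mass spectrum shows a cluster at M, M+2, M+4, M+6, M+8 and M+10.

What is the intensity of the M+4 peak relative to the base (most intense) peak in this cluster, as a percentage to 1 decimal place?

(0.4637 + 0.5363)^5 gives M 0.0214, M+2 0.1240, M+4 0.2868, M+6 0.3317, M+8 0.1918, M+10 0.0444; the largest is M+6.
P(M+6) = C(5,3) × 0.4637^2 × 0.5363^3 = 10 × 0.21501769 × 0.15424937 = 0.331663 (base)
P(M+4) = C(5,2) × 0.4637^3 × 0.5363^2 = 10 × 0.0997037 × 0.28761769 = 0.286765
Relative intensity = 0.286765 / 0.331663 × 100 = 86.5

86.5%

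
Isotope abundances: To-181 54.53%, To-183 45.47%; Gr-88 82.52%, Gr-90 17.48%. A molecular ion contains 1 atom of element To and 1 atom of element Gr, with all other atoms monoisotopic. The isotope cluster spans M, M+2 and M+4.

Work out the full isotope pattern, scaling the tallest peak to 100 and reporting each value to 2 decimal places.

95.63 : 100.00 : 16.89

Element To pattern (n=1): 0.5453 : 0.4547
Element Gr pattern (n=1): 0.8252 : 0.1748
Convolve the two distributions (both contribute in 2-u steps):
  M: 0.5453×0.8252 = 0.449982
  M+2: 0.5453×0.1748 + 0.4547×0.8252 = 0.470537
  M+4: 0.4547×0.1748 = 0.079482
Scale to base peak (0.470537) = 100: 95.63 : 100.00 : 16.89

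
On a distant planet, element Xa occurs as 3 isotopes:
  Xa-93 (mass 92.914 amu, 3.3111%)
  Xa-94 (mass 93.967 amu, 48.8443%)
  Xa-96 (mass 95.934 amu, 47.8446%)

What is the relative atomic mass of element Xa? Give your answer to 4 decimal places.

94.8732 amu

Weight each isotope mass by its fractional abundance: 0.033111 × 92.914 + 0.488443 × 93.967 + 0.478446 × 95.934
= 3.07648 + 45.89752 + 45.89924 = 94.87324 amu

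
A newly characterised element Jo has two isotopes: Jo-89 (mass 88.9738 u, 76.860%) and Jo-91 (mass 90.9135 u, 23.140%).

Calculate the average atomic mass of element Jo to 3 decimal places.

The abundance-weighted mean is 0.76860 × 88.9738 + 0.23140 × 90.9135
= 68.38526 + 21.03738 = 89.42264 u

89.423 u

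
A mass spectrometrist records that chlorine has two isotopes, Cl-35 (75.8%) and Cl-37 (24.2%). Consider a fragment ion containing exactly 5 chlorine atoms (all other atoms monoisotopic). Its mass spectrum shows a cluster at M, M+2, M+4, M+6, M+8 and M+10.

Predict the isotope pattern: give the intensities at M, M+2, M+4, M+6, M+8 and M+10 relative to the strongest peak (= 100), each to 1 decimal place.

62.6 : 100.0 : 63.9 : 20.4 : 3.3 : 0.2

Expanding (0.758 + 0.242)^5:
P(M) = 0.758^5 = 0.250234
P(M+2) = 5 × 0.758^4 × 0.242^1 = 0.399450
P(M+4) = 10 × 0.758^3 × 0.242^2 = 0.255058
P(M+6) = 10 × 0.758^2 × 0.242^3 = 0.081430
P(M+8) = 5 × 0.758^1 × 0.242^4 = 0.012999
P(M+10) = 0.242^5 = 0.000830
The M+2 peak is largest (0.399450); scaling to 100 gives 62.6 : 100.0 : 63.9 : 20.4 : 3.3 : 0.2.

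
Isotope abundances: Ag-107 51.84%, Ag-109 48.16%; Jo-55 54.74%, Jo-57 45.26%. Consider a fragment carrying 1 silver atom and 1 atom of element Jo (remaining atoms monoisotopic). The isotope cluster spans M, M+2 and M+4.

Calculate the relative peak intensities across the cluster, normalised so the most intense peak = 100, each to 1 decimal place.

57.0 : 100.0 : 43.7

Silver pattern (n=1): 0.5184 : 0.4816
Element Jo pattern (n=1): 0.5474 : 0.4526
Convolve the two distributions (both contribute in 2-u steps):
  M: 0.5184×0.5474 = 0.283772
  M+2: 0.5184×0.4526 + 0.4816×0.5474 = 0.498256
  M+4: 0.4816×0.4526 = 0.217972
Scale to base peak (0.498256) = 100: 57.0 : 100.0 : 43.7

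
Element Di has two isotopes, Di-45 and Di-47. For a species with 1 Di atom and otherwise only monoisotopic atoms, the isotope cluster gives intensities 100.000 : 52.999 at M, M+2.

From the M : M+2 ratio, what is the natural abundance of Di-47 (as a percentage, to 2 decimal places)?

If p is the fraction of Di that is Di-45, then I(M+2)/I(M) = [C(1,1)·p^0·(1−p)] / p^1 = 1·(1−p)/p = 52.999/100.000 = 0.5300
(1−p)/p = 0.5300/1 = 0.5300  ⇒  p = 1/(1 + 0.5300) = 0.6536
Di-45: 65.36%, Di-47: 34.64%.

34.64%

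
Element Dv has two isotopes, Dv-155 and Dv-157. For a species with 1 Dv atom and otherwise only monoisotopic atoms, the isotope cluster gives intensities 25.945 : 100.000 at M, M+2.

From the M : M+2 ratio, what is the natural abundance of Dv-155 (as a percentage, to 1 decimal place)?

20.6%

If p is the fraction of Dv that is Dv-155, then I(M+2)/I(M) = [C(1,1)·p^0·(1−p)] / p^1 = 1·(1−p)/p = 100.000/25.945 = 3.8543
(1−p)/p = 3.8543/1 = 3.8543  ⇒  p = 1/(1 + 3.8543) = 0.2060
Dv-155: 20.6%, Dv-157: 79.4%.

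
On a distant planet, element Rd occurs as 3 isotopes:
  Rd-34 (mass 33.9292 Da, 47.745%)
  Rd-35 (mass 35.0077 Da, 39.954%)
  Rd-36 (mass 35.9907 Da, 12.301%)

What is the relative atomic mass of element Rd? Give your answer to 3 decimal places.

Weight each isotope mass by its fractional abundance: 0.47745 × 33.9292 + 0.39954 × 35.0077 + 0.12301 × 35.9907
= 16.19950 + 13.98698 + 4.42722 = 34.61370 Da

34.614 Da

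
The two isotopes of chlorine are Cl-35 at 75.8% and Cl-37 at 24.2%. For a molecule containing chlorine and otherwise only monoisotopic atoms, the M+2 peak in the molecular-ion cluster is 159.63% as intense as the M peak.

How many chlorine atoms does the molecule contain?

5

With n Cl atoms, P(M+2)/P(M) = C(n,1)·p^(n−1)q / p^n = n·q/p = n · 0.242/0.758.
n = 1.5963 × 0.758/0.242 = 5.00 ≈ 5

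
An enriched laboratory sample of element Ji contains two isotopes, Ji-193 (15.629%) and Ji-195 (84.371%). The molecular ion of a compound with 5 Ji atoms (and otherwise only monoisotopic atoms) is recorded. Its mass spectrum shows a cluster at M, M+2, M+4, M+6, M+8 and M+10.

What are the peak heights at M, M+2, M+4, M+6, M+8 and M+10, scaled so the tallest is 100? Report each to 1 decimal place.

0.0 : 0.6 : 6.4 : 34.3 : 92.6 : 100.0

Each Ji atom is independently Ji-193 (p = 0.15629) or Ji-195 (q = 0.84371); the cluster is the binomial expansion (p + q)^5.
P(M) = 0.15629^5 = 0.000093
P(M+2) = 5 × 0.15629^4 × 0.84371^1 = 0.002517
P(M+4) = 10 × 0.15629^3 × 0.84371^2 = 0.027176
P(M+6) = 10 × 0.15629^2 × 0.84371^3 = 0.146704
P(M+8) = 5 × 0.15629^1 × 0.84371^4 = 0.395981
P(M+10) = 0.84371^5 = 0.427529
The M+10 peak is largest (0.427529); scaling to 100 gives 0.0 : 0.6 : 6.4 : 34.3 : 92.6 : 100.0.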